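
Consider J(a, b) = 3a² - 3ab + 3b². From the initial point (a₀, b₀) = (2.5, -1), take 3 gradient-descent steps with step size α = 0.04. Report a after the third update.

0.969856

∇J = (6a - 3b, -3a + 6b)
Step 1: at (2.5, -1), ∇J = (18, -13.5) → (2.5, -1) − 0.04·(18, -13.5) = (1.78, -0.46)
Step 2: at (1.78, -0.46), ∇J = (12.06, -8.1) → (1.78, -0.46) − 0.04·(12.06, -8.1) = (1.2976, -0.136)
Step 3: at (1.2976, -0.136), ∇J = (8.1936, -4.7088) → (1.2976, -0.136) − 0.04·(8.1936, -4.7088) = (0.969856, 0.052352)
a = 0.969856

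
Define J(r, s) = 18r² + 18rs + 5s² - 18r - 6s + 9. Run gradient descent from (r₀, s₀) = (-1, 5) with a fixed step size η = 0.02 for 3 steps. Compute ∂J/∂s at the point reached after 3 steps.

∇J = (36r + 18s - 18, 18r + 10s - 6)
Step 1: at (-1, 5), ∇J = (36, 26) → (-1, 5) − 0.02·(36, 26) = (-1.72, 4.48)
Step 2: at (-1.72, 4.48), ∇J = (0.72, 7.84) → (-1.72, 4.48) − 0.02·(0.72, 7.84) = (-1.7344, 4.3232)
Step 3: at (-1.7344, 4.3232), ∇J = (-2.6208, 6.0128) → (-1.7344, 4.3232) − 0.02·(-2.6208, 6.0128) = (-1.681984, 4.202944)
∂J/∂s at (-1.681984, 4.202944) = 5.753728

5.753728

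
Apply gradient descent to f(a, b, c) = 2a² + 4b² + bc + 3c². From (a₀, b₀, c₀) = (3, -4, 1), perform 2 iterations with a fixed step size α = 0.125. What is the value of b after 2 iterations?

∇f = (4a, 8b + c, b + 6c)
(a₁, b₁, c₁) = (3, -4, 1) − 0.125·(12, -31, 2) = (1.5, -0.125, 0.75)
(a₂, b₂, c₂) = (1.5, -0.125, 0.75) − 0.125·(6, -0.25, 4.375) = (0.75, -0.09375, 0.203125)
b = -0.09375

-0.09375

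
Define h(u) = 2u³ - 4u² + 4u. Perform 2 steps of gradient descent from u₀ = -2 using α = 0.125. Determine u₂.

-57.6875

h′(u) = 6u² - 8u + 4
Step 1: h′(-2) = 44; u₁ = -2 − 0.125·44 = -7.5
Step 2: h′(-7.5) = 401.5; u₂ = -7.5 − 0.125·401.5 = -57.6875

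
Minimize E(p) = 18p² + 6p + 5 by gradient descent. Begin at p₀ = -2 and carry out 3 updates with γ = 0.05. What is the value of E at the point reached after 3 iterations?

20.359712

E′(p) = 36p + 6
Step 1: E′(-2) = -66; p₁ = -2 − 0.05·(-66) = 1.3
Step 2: E′(1.3) = 52.8; p₂ = 1.3 − 0.05·52.8 = -1.34
Step 3: E′(-1.34) = -42.24; p₃ = -1.34 − 0.05·(-42.24) = 0.772
E(0.772) = 20.359712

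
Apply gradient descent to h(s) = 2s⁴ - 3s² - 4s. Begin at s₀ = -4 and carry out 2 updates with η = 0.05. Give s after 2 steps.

-3469.7464

h′(s) = 8s³ - 6s - 4
Step 1: h′(-4) = -492; s₁ = -4 − 0.05·(-492) = 20.6
Step 2: h′(20.6) = 69806.928; s₂ = 20.6 − 0.05·69806.928 = -3469.7464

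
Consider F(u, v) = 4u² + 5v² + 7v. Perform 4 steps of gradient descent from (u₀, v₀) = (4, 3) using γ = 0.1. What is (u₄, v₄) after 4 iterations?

∇F = (8u, 10v + 7)
(u₁, v₁) = (4, 3) − 0.1·(32, 37) = (0.8, -0.7)
(u₂, v₂) = (0.8, -0.7) − 0.1·(6.4, 0) = (0.16, -0.7)
(u₃, v₃) = (0.16, -0.7) − 0.1·(1.28, 0) = (0.032, -0.7)
(u₄, v₄) = (0.032, -0.7) − 0.1·(0.256, 0) = (0.0064, -0.7)

(0.0064, -0.7)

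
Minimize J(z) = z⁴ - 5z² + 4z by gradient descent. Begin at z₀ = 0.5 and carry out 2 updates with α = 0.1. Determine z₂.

0.63345

J′(z) = 4z³ - 10z + 4
z₁ = 0.5 − 0.1·(-0.5) = 0.55
z₂ = 0.55 − 0.1·(-0.8345) = 0.63345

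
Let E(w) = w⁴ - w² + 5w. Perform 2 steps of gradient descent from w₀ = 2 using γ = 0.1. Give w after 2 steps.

-1.1812

E′(w) = 4w³ - 2w + 5
w₁ = 2 − 0.1·33 = -1.3
w₂ = -1.3 − 0.1·(-1.188) = -1.1812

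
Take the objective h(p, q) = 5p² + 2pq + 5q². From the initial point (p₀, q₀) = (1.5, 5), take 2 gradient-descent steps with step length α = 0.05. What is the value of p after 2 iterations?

∇h = (10p + 2q, 2p + 10q)
(p₁, q₁) = (1.5, 5) − 0.05·(25, 53) = (0.25, 2.35)
(p₂, q₂) = (0.25, 2.35) − 0.05·(7.2, 24) = (-0.11, 1.15)
p = -0.11

-0.11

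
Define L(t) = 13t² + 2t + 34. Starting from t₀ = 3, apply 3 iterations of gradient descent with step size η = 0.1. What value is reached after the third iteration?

-12.68

L′(t) = 26t + 2
t₁ = 3 − 0.1·80 = -5
t₂ = -5 − 0.1·(-128) = 7.8
t₃ = 7.8 − 0.1·204.8 = -12.68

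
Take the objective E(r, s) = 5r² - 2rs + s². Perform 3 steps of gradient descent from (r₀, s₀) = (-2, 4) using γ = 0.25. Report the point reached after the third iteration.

∇E = (10r - 2s, -2r + 2s)
(r₁, s₁) = (-2, 4) − 0.25·(-28, 12) = (5, 1)
(r₂, s₂) = (5, 1) − 0.25·(48, -8) = (-7, 3)
(r₃, s₃) = (-7, 3) − 0.25·(-76, 20) = (12, -2)

(12, -2)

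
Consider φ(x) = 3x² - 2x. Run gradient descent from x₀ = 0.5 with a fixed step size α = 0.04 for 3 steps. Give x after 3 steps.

0.406496

φ′(x) = 6x - 2
Step 1: φ′(0.5) = 1; x₁ = 0.5 − 0.04·1 = 0.46
Step 2: φ′(0.46) = 0.76; x₂ = 0.46 − 0.04·0.76 = 0.4296
Step 3: φ′(0.4296) = 0.5776; x₃ = 0.4296 − 0.04·0.5776 = 0.406496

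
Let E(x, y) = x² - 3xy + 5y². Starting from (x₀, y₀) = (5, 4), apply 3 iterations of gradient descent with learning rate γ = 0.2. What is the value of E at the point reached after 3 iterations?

∇E = (2x - 3y, -3x + 10y)
Step 1: at (5, 4), ∇E = (-2, 25) → (5, 4) − 0.2·(-2, 25) = (5.4, -1)
Step 2: at (5.4, -1), ∇E = (13.8, -26.2) → (5.4, -1) − 0.2·(13.8, -26.2) = (2.64, 4.24)
Step 3: at (2.64, 4.24), ∇E = (-7.44, 34.48) → (2.64, 4.24) − 0.2·(-7.44, 34.48) = (4.128, -2.656)
E(4.128, -2.656) = 85.203968

85.203968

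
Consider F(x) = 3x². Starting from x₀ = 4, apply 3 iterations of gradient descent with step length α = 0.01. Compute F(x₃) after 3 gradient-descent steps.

33.113749490688

F′(x) = 6x
x₁ = 4 − 0.01·24 = 3.76
x₂ = 3.76 − 0.01·22.56 = 3.5344
x₃ = 3.5344 − 0.01·21.2064 = 3.322336
F(3.322336) = 33.113749490688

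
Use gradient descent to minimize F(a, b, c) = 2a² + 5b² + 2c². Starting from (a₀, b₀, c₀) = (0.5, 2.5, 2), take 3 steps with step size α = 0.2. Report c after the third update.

0.016

∇F = (4a, 10b, 4c)
Step 1: at (0.5, 2.5, 2), ∇F = (2, 25, 8) → (0.5, 2.5, 2) − 0.2·(2, 25, 8) = (0.1, -2.5, 0.4)
Step 2: at (0.1, -2.5, 0.4), ∇F = (0.4, -25, 1.6) → (0.1, -2.5, 0.4) − 0.2·(0.4, -25, 1.6) = (0.02, 2.5, 0.08)
Step 3: at (0.02, 2.5, 0.08), ∇F = (0.08, 25, 0.32) → (0.02, 2.5, 0.08) − 0.2·(0.08, 25, 0.32) = (0.004, -2.5, 0.016)
c = 0.016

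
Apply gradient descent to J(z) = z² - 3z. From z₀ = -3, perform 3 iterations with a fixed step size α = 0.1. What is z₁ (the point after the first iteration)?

-2.1

J′(z) = 2z - 3
z₁ = -3 − 0.1·(-9) = -2.1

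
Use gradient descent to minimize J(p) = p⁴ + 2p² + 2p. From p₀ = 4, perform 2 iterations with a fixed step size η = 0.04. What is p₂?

J′(p) = 4p³ + 4p + 2
Step 1: J′(4) = 274; p₁ = 4 − 0.04·274 = -6.96
Step 2: J′(-6.96) = -1374.454144; p₂ = -6.96 − 0.04·(-1374.454144) = 48.01816576

48.01816576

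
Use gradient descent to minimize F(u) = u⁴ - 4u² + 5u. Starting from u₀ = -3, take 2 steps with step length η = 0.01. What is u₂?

F′(u) = 4u³ - 8u + 5
u₁ = -3 − 0.01·(-79) = -2.21
u₂ = -2.21 − 0.01·(-20.495444) = -2.00504556

-2.00504556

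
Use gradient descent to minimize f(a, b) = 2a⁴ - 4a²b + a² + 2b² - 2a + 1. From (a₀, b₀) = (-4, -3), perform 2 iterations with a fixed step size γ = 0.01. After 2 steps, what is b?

-1.960304

∇f = (8a³ - 8ab + 2a - 2, -4a² + 4b)
(a₁, b₁) = (-4, -3) − 0.01·(-618, -76) = (2.18, -2.24)
(a₂, b₂) = (2.18, -2.24) − 0.01·(124.307456, -27.9696) = (0.93692544, -1.960304)
b = -1.960304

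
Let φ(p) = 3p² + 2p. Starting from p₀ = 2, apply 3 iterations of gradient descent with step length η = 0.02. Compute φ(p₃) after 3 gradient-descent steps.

7.251933417472

φ′(p) = 6p + 2
p₁ = 2 − 0.02·14 = 1.72
p₂ = 1.72 − 0.02·12.32 = 1.4736
p₃ = 1.4736 − 0.02·10.8416 = 1.256768
φ(1.256768) = 7.251933417472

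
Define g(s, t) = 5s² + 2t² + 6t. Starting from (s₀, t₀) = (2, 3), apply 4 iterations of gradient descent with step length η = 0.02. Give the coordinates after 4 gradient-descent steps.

(0.8192, 1.72376832)

∇g = (10s, 4t + 6)
Step 1: at (2, 3), ∇g = (20, 18) → (2, 3) − 0.02·(20, 18) = (1.6, 2.64)
Step 2: at (1.6, 2.64), ∇g = (16, 16.56) → (1.6, 2.64) − 0.02·(16, 16.56) = (1.28, 2.3088)
Step 3: at (1.28, 2.3088), ∇g = (12.8, 15.2352) → (1.28, 2.3088) − 0.02·(12.8, 15.2352) = (1.024, 2.004096)
Step 4: at (1.024, 2.004096), ∇g = (10.24, 14.016384) → (1.024, 2.004096) − 0.02·(10.24, 14.016384) = (0.8192, 1.72376832)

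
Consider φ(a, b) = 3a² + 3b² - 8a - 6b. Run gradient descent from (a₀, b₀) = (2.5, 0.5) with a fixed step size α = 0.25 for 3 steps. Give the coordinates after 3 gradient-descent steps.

∇φ = (6a - 8, 6b - 6)
(a₁, b₁) = (2.5, 0.5) − 0.25·(7, -3) = (0.75, 1.25)
(a₂, b₂) = (0.75, 1.25) − 0.25·(-3.5, 1.5) = (1.625, 0.875)
(a₃, b₃) = (1.625, 0.875) − 0.25·(1.75, -0.75) = (1.1875, 1.0625)

(1.1875, 1.0625)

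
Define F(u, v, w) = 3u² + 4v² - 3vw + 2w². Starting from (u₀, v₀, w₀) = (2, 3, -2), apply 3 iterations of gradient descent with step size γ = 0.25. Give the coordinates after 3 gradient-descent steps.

∇F = (6u, 8v - 3w, -3v + 4w)
Step 1: at (2, 3, -2), ∇F = (12, 30, -17) → (2, 3, -2) − 0.25·(12, 30, -17) = (-1, -4.5, 2.25)
Step 2: at (-1, -4.5, 2.25), ∇F = (-6, -42.75, 22.5) → (-1, -4.5, 2.25) − 0.25·(-6, -42.75, 22.5) = (0.5, 6.1875, -3.375)
Step 3: at (0.5, 6.1875, -3.375), ∇F = (3, 59.625, -32.0625) → (0.5, 6.1875, -3.375) − 0.25·(3, 59.625, -32.0625) = (-0.25, -8.71875, 4.640625)

(-0.25, -8.71875, 4.640625)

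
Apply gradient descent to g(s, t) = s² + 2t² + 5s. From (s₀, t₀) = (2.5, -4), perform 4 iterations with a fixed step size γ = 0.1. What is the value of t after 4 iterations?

-0.5184

∇g = (2s + 5, 4t)
(s₁, t₁) = (2.5, -4) − 0.1·(10, -16) = (1.5, -2.4)
(s₂, t₂) = (1.5, -2.4) − 0.1·(8, -9.6) = (0.7, -1.44)
(s₃, t₃) = (0.7, -1.44) − 0.1·(6.4, -5.76) = (0.06, -0.864)
(s₄, t₄) = (0.06, -0.864) − 0.1·(5.12, -3.456) = (-0.452, -0.5184)
t = -0.5184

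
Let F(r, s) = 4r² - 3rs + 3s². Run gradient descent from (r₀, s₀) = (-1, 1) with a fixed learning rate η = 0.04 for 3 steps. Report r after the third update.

-0.156416

∇F = (8r - 3s, -3r + 6s)
Step 1: at (-1, 1), ∇F = (-11, 9) → (-1, 1) − 0.04·(-11, 9) = (-0.56, 0.64)
Step 2: at (-0.56, 0.64), ∇F = (-6.4, 5.52) → (-0.56, 0.64) − 0.04·(-6.4, 5.52) = (-0.304, 0.4192)
Step 3: at (-0.304, 0.4192), ∇F = (-3.6896, 3.4272) → (-0.304, 0.4192) − 0.04·(-3.6896, 3.4272) = (-0.156416, 0.282112)
r = -0.156416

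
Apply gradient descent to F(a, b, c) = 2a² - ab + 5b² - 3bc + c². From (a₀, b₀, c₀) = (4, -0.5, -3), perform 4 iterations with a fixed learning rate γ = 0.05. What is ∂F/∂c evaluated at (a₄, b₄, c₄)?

-2.9097

∇F = (4a - b, -a + 10b - 3c, -3b + 2c)
(a₁, b₁, c₁) = (4, -0.5, -3) − 0.05·(16.5, 0, -4.5) = (3.175, -0.5, -2.775)
(a₂, b₂, c₂) = (3.175, -0.5, -2.775) − 0.05·(13.2, 0.15, -4.05) = (2.515, -0.5075, -2.5725)
(a₃, b₃, c₃) = (2.515, -0.5075, -2.5725) − 0.05·(10.5675, 0.1275, -3.6225) = (1.986625, -0.513875, -2.391375)
(a₄, b₄, c₄) = (1.986625, -0.513875, -2.391375) − 0.05·(8.460375, 0.04875, -3.241125) = (1.56360625, -0.5163125, -2.22931875)
∂F/∂c at (1.56360625, -0.5163125, -2.22931875) = -2.9097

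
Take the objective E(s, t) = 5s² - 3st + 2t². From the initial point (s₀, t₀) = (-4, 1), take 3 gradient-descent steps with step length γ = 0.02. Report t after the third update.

∇E = (10s - 3t, -3s + 4t)
(s₁, t₁) = (-4, 1) − 0.02·(-43, 16) = (-3.14, 0.68)
(s₂, t₂) = (-3.14, 0.68) − 0.02·(-33.44, 12.14) = (-2.4712, 0.4372)
(s₃, t₃) = (-2.4712, 0.4372) − 0.02·(-26.0236, 9.1624) = (-1.950728, 0.253952)
t = 0.253952

0.253952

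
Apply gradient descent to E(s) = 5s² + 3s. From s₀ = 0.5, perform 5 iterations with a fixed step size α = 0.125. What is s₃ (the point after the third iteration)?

E′(s) = 10s + 3
s₁ = 0.5 − 0.125·8 = -0.5
s₂ = -0.5 − 0.125·(-2) = -0.25
s₃ = -0.25 − 0.125·0.5 = -0.3125

-0.3125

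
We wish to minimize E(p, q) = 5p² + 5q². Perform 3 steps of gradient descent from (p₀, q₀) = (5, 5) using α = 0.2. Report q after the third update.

-5

∇E = (10p, 10q)
(p₁, q₁) = (5, 5) − 0.2·(50, 50) = (-5, -5)
(p₂, q₂) = (-5, -5) − 0.2·(-50, -50) = (5, 5)
(p₃, q₃) = (5, 5) − 0.2·(50, 50) = (-5, -5)
q = -5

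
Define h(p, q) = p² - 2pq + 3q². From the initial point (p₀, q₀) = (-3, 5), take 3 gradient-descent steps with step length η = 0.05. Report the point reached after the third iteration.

(-1.292, 1.248)

∇h = (2p - 2q, -2p + 6q)
(p₁, q₁) = (-3, 5) − 0.05·(-16, 36) = (-2.2, 3.2)
(p₂, q₂) = (-2.2, 3.2) − 0.05·(-10.8, 23.6) = (-1.66, 2.02)
(p₃, q₃) = (-1.66, 2.02) − 0.05·(-7.36, 15.44) = (-1.292, 1.248)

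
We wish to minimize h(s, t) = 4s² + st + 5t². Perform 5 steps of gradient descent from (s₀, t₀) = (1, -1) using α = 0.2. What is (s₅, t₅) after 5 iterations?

(0.26368, 0.76288)

∇h = (8s + t, s + 10t)
Step 1: at (1, -1), ∇h = (7, -9) → (1, -1) − 0.2·(7, -9) = (-0.4, 0.8)
Step 2: at (-0.4, 0.8), ∇h = (-2.4, 7.6) → (-0.4, 0.8) − 0.2·(-2.4, 7.6) = (0.08, -0.72)
Step 3: at (0.08, -0.72), ∇h = (-0.08, -7.12) → (0.08, -0.72) − 0.2·(-0.08, -7.12) = (0.096, 0.704)
Step 4: at (0.096, 0.704), ∇h = (1.472, 7.136) → (0.096, 0.704) − 0.2·(1.472, 7.136) = (-0.1984, -0.7232)
Step 5: at (-0.1984, -0.7232), ∇h = (-2.3104, -7.4304) → (-0.1984, -0.7232) − 0.2·(-2.3104, -7.4304) = (0.26368, 0.76288)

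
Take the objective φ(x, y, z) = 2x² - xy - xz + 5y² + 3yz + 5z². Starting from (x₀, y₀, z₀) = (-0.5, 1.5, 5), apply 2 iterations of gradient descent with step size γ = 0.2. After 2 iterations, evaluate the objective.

1028.904

∇φ = (4x - y - z, -x + 10y + 3z, -x + 3y + 10z)
Step 1: at (-0.5, 1.5, 5), ∇φ = (-8.5, 30.5, 55) → (-0.5, 1.5, 5) − 0.2·(-8.5, 30.5, 55) = (1.2, -4.6, -6)
Step 2: at (1.2, -4.6, -6), ∇φ = (15.4, -65.2, -75) → (1.2, -4.6, -6) − 0.2·(15.4, -65.2, -75) = (-1.88, 8.44, 9)
φ(-1.88, 8.44, 9) = 1028.904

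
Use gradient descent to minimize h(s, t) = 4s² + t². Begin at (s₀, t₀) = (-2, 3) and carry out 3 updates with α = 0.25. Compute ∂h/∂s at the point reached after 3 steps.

16

∇h = (8s, 2t)
Step 1: at (-2, 3), ∇h = (-16, 6) → (-2, 3) − 0.25·(-16, 6) = (2, 1.5)
Step 2: at (2, 1.5), ∇h = (16, 3) → (2, 1.5) − 0.25·(16, 3) = (-2, 0.75)
Step 3: at (-2, 0.75), ∇h = (-16, 1.5) → (-2, 0.75) − 0.25·(-16, 1.5) = (2, 0.375)
∂h/∂s at (2, 0.375) = 16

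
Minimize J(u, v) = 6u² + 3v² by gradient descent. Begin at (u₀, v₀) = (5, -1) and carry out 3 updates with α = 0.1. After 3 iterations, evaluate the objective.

∇J = (12u, 6v)
(u₁, v₁) = (5, -1) − 0.1·(60, -6) = (-1, -0.4)
(u₂, v₂) = (-1, -0.4) − 0.1·(-12, -2.4) = (0.2, -0.16)
(u₃, v₃) = (0.2, -0.16) − 0.1·(2.4, -0.96) = (-0.04, -0.064)
J(-0.04, -0.064) = 0.021888

0.021888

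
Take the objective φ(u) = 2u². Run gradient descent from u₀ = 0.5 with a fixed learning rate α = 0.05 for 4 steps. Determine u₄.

0.2048

φ′(u) = 4u
u₁ = 0.5 − 0.05·2 = 0.4
u₂ = 0.4 − 0.05·1.6 = 0.32
u₃ = 0.32 − 0.05·1.28 = 0.256
u₄ = 0.256 − 0.05·1.024 = 0.2048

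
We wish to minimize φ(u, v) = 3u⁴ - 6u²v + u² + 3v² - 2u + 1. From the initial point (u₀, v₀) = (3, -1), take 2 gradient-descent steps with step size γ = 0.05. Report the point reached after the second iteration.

(2075.2648, 70.712)

∇φ = (12u³ - 12uv + 2u - 2, -6u² + 6v)
Step 1: at (3, -1), ∇φ = (364, -60) → (3, -1) − 0.05·(364, -60) = (-15.2, 2)
Step 2: at (-15.2, 2), ∇φ = (-41809.296, -1374.24) → (-15.2, 2) − 0.05·(-41809.296, -1374.24) = (2075.2648, 70.712)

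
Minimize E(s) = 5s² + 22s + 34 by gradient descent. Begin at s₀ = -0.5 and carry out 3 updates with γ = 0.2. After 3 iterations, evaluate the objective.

E′(s) = 10s + 22
Step 1: E′(-0.5) = 17; s₁ = -0.5 − 0.2·17 = -3.9
Step 2: E′(-3.9) = -17; s₂ = -3.9 − 0.2·(-17) = -0.5
Step 3: E′(-0.5) = 17; s₃ = -0.5 − 0.2·17 = -3.9
E(-3.9) = 24.25

24.25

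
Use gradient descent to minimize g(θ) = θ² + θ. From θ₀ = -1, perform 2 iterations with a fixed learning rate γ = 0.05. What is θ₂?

g′(θ) = 2θ + 1
θ₁ = -1 − 0.05·(-1) = -0.95
θ₂ = -0.95 − 0.05·(-0.9) = -0.905

-0.905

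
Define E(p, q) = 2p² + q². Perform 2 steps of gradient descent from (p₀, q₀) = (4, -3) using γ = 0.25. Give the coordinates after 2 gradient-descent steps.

∇E = (4p, 2q)
(p₁, q₁) = (4, -3) − 0.25·(16, -6) = (0, -1.5)
(p₂, q₂) = (0, -1.5) − 0.25·(0, -3) = (0, -0.75)

(0, -0.75)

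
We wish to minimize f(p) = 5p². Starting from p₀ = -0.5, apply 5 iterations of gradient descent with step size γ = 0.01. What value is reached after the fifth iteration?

f′(p) = 10p
Step 1: f′(-0.5) = -5; p₁ = -0.5 − 0.01·(-5) = -0.45
Step 2: f′(-0.45) = -4.5; p₂ = -0.45 − 0.01·(-4.5) = -0.405
Step 3: f′(-0.405) = -4.05; p₃ = -0.405 − 0.01·(-4.05) = -0.3645
Step 4: f′(-0.3645) = -3.645; p₄ = -0.3645 − 0.01·(-3.645) = -0.32805
Step 5: f′(-0.32805) = -3.2805; p₅ = -0.32805 − 0.01·(-3.2805) = -0.295245

-0.295245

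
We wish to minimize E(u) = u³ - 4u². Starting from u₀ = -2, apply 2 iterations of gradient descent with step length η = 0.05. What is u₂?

-6.494

E′(u) = 3u² - 8u
u₁ = -2 − 0.05·28 = -3.4
u₂ = -3.4 − 0.05·61.88 = -6.494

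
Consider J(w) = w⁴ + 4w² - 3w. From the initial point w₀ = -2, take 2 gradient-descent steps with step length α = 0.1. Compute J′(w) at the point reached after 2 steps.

J′(w) = 4w³ + 8w - 3
Step 1: J′(-2) = -51; w₁ = -2 − 0.1·(-51) = 3.1
Step 2: J′(3.1) = 140.964; w₂ = 3.1 − 0.1·140.964 = -10.9964
J′(w) at (-10.9964) = -5409.745710533376

-5409.745710533376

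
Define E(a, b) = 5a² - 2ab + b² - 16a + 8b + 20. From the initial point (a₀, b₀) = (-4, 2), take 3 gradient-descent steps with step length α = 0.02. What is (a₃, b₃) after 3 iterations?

∇E = (10a - 2b - 16, -2a + 2b + 8)
(a₁, b₁) = (-4, 2) − 0.02·(-60, 20) = (-2.8, 1.6)
(a₂, b₂) = (-2.8, 1.6) − 0.02·(-47.2, 16.8) = (-1.856, 1.264)
(a₃, b₃) = (-1.856, 1.264) − 0.02·(-37.088, 14.24) = (-1.11424, 0.9792)

(-1.11424, 0.9792)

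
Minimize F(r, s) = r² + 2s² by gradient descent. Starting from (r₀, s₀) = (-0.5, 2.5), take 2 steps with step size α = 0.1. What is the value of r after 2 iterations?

∇F = (2r, 4s)
Step 1: at (-0.5, 2.5), ∇F = (-1, 10) → (-0.5, 2.5) − 0.1·(-1, 10) = (-0.4, 1.5)
Step 2: at (-0.4, 1.5), ∇F = (-0.8, 6) → (-0.4, 1.5) − 0.1·(-0.8, 6) = (-0.32, 0.9)
r = -0.32

-0.32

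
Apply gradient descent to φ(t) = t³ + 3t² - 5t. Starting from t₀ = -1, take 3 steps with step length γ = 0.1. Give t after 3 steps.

φ′(t) = 3t² + 6t - 5
Step 1: φ′(-1) = -8; t₁ = -1 − 0.1·(-8) = -0.2
Step 2: φ′(-0.2) = -6.08; t₂ = -0.2 − 0.1·(-6.08) = 0.408
Step 3: φ′(0.408) = -2.052608; t₃ = 0.408 − 0.1·(-2.052608) = 0.6132608

0.6132608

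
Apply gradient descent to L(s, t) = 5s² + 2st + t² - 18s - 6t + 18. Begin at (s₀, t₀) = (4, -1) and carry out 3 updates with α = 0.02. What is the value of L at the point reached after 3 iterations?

10.1520217088

∇L = (10s + 2t - 18, 2s + 2t - 6)
(s₁, t₁) = (4, -1) − 0.02·(20, 0) = (3.6, -1)
(s₂, t₂) = (3.6, -1) − 0.02·(16, -0.8) = (3.28, -0.984)
(s₃, t₃) = (3.28, -0.984) − 0.02·(12.832, -1.408) = (3.02336, -0.95584)
L(3.02336, -0.95584) = 10.1520217088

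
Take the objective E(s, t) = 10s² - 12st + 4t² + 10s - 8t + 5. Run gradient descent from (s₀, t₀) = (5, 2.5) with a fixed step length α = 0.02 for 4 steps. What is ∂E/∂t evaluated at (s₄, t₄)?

∇E = (20s - 12t + 10, -12s + 8t - 8)
Step 1: at (5, 2.5), ∇E = (80, -48) → (5, 2.5) − 0.02·(80, -48) = (3.4, 3.46)
Step 2: at (3.4, 3.46), ∇E = (36.48, -21.12) → (3.4, 3.46) − 0.02·(36.48, -21.12) = (2.6704, 3.8824)
Step 3: at (2.6704, 3.8824), ∇E = (16.8192, -8.9856) → (2.6704, 3.8824) − 0.02·(16.8192, -8.9856) = (2.334016, 4.062112)
Step 4: at (2.334016, 4.062112), ∇E = (7.934976, -3.511296) → (2.334016, 4.062112) − 0.02·(7.934976, -3.511296) = (2.17531648, 4.13233792)
∂E/∂t at (2.17531648, 4.13233792) = -1.0450944

-1.0450944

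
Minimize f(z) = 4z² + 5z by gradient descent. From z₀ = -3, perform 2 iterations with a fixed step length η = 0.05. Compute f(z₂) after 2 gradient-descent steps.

f′(z) = 8z + 5
z₁ = -3 − 0.05·(-19) = -2.05
z₂ = -2.05 − 0.05·(-11.4) = -1.48
f(-1.48) = 1.3616

1.3616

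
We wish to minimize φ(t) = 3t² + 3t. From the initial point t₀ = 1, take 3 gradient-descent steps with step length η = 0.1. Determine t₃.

-0.404

φ′(t) = 6t + 3
t₁ = 1 − 0.1·9 = 0.1
t₂ = 0.1 − 0.1·3.6 = -0.26
t₃ = -0.26 − 0.1·1.44 = -0.404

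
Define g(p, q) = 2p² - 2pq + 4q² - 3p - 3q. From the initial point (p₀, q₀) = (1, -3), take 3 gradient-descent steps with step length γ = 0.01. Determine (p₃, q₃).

(0.814964, -2.20166)

∇g = (4p - 2q - 3, -2p + 8q - 3)
Step 1: at (1, -3), ∇g = (7, -29) → (1, -3) − 0.01·(7, -29) = (0.93, -2.71)
Step 2: at (0.93, -2.71), ∇g = (6.14, -26.54) → (0.93, -2.71) − 0.01·(6.14, -26.54) = (0.8686, -2.4446)
Step 3: at (0.8686, -2.4446), ∇g = (5.3636, -24.294) → (0.8686, -2.4446) − 0.01·(5.3636, -24.294) = (0.814964, -2.20166)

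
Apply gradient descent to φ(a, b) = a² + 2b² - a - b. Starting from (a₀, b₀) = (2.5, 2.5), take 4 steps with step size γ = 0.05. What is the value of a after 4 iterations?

∇φ = (2a - 1, 4b - 1)
(a₁, b₁) = (2.5, 2.5) − 0.05·(4, 9) = (2.3, 2.05)
(a₂, b₂) = (2.3, 2.05) − 0.05·(3.6, 7.2) = (2.12, 1.69)
(a₃, b₃) = (2.12, 1.69) − 0.05·(3.24, 5.76) = (1.958, 1.402)
(a₄, b₄) = (1.958, 1.402) − 0.05·(2.916, 4.608) = (1.8122, 1.1716)
a = 1.8122

1.8122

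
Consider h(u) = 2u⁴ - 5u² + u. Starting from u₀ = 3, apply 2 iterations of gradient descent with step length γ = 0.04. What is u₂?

22.46092544

h′(u) = 8u³ - 10u + 1
Step 1: h′(3) = 187; u₁ = 3 − 0.04·187 = -4.48
Step 2: h′(-4.48) = -673.523136; u₂ = -4.48 − 0.04·(-673.523136) = 22.46092544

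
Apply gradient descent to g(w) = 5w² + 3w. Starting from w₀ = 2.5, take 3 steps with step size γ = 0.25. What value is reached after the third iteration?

-9.75

g′(w) = 10w + 3
Step 1: g′(2.5) = 28; w₁ = 2.5 − 0.25·28 = -4.5
Step 2: g′(-4.5) = -42; w₂ = -4.5 − 0.25·(-42) = 6
Step 3: g′(6) = 63; w₃ = 6 − 0.25·63 = -9.75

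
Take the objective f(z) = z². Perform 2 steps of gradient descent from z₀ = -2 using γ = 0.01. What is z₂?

f′(z) = 2z
Step 1: f′(-2) = -4; z₁ = -2 − 0.01·(-4) = -1.96
Step 2: f′(-1.96) = -3.92; z₂ = -1.96 − 0.01·(-3.92) = -1.9208

-1.9208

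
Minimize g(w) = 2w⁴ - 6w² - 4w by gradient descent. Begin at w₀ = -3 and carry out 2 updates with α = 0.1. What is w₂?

-2887.5312

g′(w) = 8w³ - 12w - 4
w₁ = -3 − 0.1·(-184) = 15.4
w₂ = 15.4 − 0.1·29029.312 = -2887.5312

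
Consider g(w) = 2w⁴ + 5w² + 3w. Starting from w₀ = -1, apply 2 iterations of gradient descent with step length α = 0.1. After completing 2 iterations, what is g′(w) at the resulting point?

g′(w) = 8w³ + 10w + 3
w₁ = -1 − 0.1·(-15) = 0.5
w₂ = 0.5 − 0.1·9 = -0.4
g′(w) at (-0.4) = -1.512

-1.512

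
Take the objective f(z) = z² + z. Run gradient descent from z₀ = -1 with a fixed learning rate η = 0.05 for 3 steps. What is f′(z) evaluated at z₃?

f′(z) = 2z + 1
Step 1: f′(-1) = -1; z₁ = -1 − 0.05·(-1) = -0.95
Step 2: f′(-0.95) = -0.9; z₂ = -0.95 − 0.05·(-0.9) = -0.905
Step 3: f′(-0.905) = -0.81; z₃ = -0.905 − 0.05·(-0.81) = -0.8645
f′(z) at (-0.8645) = -0.729

-0.729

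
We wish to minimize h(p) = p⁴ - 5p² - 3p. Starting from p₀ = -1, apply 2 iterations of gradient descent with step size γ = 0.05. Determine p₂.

-1.270825

h′(p) = 4p³ - 10p - 3
Step 1: h′(-1) = 3; p₁ = -1 − 0.05·3 = -1.15
Step 2: h′(-1.15) = 2.4165; p₂ = -1.15 − 0.05·2.4165 = -1.270825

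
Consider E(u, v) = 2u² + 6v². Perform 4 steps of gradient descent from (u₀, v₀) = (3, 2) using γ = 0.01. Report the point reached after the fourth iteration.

∇E = (4u, 12v)
(u₁, v₁) = (3, 2) − 0.01·(12, 24) = (2.88, 1.76)
(u₂, v₂) = (2.88, 1.76) − 0.01·(11.52, 21.12) = (2.7648, 1.5488)
(u₃, v₃) = (2.7648, 1.5488) − 0.01·(11.0592, 18.5856) = (2.654208, 1.362944)
(u₄, v₄) = (2.654208, 1.362944) − 0.01·(10.616832, 16.355328) = (2.54803968, 1.19939072)

(2.54803968, 1.19939072)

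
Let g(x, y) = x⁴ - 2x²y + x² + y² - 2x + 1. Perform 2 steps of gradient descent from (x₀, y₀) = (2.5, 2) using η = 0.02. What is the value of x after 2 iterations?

∇g = (4x³ - 4xy + 2x - 2, -2x² + 2y)
Step 1: at (2.5, 2), ∇g = (45.5, -8.5) → (2.5, 2) − 0.02·(45.5, -8.5) = (1.59, 2.17)
Step 2: at (1.59, 2.17), ∇g = (3.457516, -0.7162) → (1.59, 2.17) − 0.02·(3.457516, -0.7162) = (1.52084968, 2.184324)
x = 1.52084968

1.52084968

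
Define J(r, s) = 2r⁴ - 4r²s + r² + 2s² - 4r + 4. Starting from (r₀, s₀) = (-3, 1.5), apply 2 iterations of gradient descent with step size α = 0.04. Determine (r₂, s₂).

∇J = (8r³ - 8rs + 2r - 4, -4r² + 4s)
Step 1: at (-3, 1.5), ∇J = (-190, -30) → (-3, 1.5) − 0.04·(-190, -30) = (4.6, 2.7)
Step 2: at (4.6, 2.7), ∇J = (684.528, -73.84) → (4.6, 2.7) − 0.04·(684.528, -73.84) = (-22.78112, 5.6536)

(-22.78112, 5.6536)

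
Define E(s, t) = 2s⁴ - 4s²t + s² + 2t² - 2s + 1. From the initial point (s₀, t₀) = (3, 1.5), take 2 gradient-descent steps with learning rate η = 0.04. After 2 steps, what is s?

18.82395392

∇E = (8s³ - 8st + 2s - 2, -4s² + 4t)
Step 1: at (3, 1.5), ∇E = (184, -30) → (3, 1.5) − 0.04·(184, -30) = (-4.36, 2.7)
Step 2: at (-4.36, 2.7), ∇E = (-579.598848, -65.2384) → (-4.36, 2.7) − 0.04·(-579.598848, -65.2384) = (18.82395392, 5.309536)
s = 18.82395392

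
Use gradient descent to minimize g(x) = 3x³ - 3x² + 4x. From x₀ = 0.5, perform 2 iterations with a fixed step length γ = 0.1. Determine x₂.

g′(x) = 9x² - 6x + 4
Step 1: g′(0.5) = 3.25; x₁ = 0.5 − 0.1·3.25 = 0.175
Step 2: g′(0.175) = 3.225625; x₂ = 0.175 − 0.1·3.225625 = -0.1475625

-0.1475625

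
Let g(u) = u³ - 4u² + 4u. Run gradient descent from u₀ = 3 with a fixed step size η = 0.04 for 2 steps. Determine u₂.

g′(u) = 3u² - 8u + 4
u₁ = 3 − 0.04·7 = 2.72
u₂ = 2.72 − 0.04·4.4352 = 2.542592

2.542592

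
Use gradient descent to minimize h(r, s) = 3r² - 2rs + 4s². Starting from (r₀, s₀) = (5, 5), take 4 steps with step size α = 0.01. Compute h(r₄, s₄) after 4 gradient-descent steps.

∇h = (6r - 2s, -2r + 8s)
(r₁, s₁) = (5, 5) − 0.01·(20, 30) = (4.8, 4.7)
(r₂, s₂) = (4.8, 4.7) − 0.01·(19.4, 28) = (4.606, 4.42)
(r₃, s₃) = (4.606, 4.42) − 0.01·(18.796, 26.148) = (4.41804, 4.15852)
(r₄, s₄) = (4.41804, 4.15852) − 0.01·(18.1912, 24.43208) = (4.236128, 3.9141992)
h(4.236128, 3.9141992) = 81.95606514887936

81.95606514887936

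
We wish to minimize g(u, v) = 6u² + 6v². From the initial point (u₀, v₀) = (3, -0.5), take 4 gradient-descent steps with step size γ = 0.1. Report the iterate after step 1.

∇g = (12u, 12v)
Step 1: at (3, -0.5), ∇g = (36, -6) → (3, -0.5) − 0.1·(36, -6) = (-0.6, 0.1)

(-0.6, 0.1)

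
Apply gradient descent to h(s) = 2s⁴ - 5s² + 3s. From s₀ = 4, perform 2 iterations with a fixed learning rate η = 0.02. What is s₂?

h′(s) = 8s³ - 10s + 3
s₁ = 4 − 0.02·475 = -5.5
s₂ = -5.5 − 0.02·(-1273) = 19.96

19.96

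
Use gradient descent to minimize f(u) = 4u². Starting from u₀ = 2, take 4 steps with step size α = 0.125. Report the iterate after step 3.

0

f′(u) = 8u
Step 1: f′(2) = 16; u₁ = 2 − 0.125·16 = 0
Step 2: f′(0) = 0; u₂ = 0 − 0.125·0 = 0
Step 3: f′(0) = 0; u₃ = 0 − 0.125·0 = 0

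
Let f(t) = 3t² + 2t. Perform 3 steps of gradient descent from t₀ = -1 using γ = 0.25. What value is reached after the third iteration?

-0.25

f′(t) = 6t + 2
t₁ = -1 − 0.25·(-4) = 0
t₂ = 0 − 0.25·2 = -0.5
t₃ = -0.5 − 0.25·(-1) = -0.25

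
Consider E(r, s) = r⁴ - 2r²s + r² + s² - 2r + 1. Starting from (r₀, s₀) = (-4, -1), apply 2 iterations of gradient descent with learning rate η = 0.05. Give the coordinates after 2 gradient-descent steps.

∇E = (4r³ - 4rs + 2r - 2, -2r² + 2s)
(r₁, s₁) = (-4, -1) − 0.05·(-282, -34) = (10.1, 0.7)
(r₂, s₂) = (10.1, 0.7) − 0.05·(4111.124, -202.62) = (-195.4562, 10.831)

(-195.4562, 10.831)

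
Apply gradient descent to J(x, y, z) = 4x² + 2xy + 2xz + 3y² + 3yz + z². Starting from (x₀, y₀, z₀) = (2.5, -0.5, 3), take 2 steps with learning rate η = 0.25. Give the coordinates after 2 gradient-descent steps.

(5.0625, 3.03125, 4.625)

∇J = (8x + 2y + 2z, 2x + 6y + 3z, 2x + 3y + 2z)
(x₁, y₁, z₁) = (2.5, -0.5, 3) − 0.25·(25, 11, 9.5) = (-3.75, -3.25, 0.625)
(x₂, y₂, z₂) = (-3.75, -3.25, 0.625) − 0.25·(-35.25, -25.125, -16) = (5.0625, 3.03125, 4.625)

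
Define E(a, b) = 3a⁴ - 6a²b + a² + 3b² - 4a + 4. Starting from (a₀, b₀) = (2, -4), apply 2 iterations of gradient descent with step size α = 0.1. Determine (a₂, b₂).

(6076.2656, 177.824)

∇E = (12a³ - 12ab + 2a - 4, -6a² + 6b)
(a₁, b₁) = (2, -4) − 0.1·(192, -48) = (-17.2, 0.8)
(a₂, b₂) = (-17.2, 0.8) − 0.1·(-60934.656, -1770.24) = (6076.2656, 177.824)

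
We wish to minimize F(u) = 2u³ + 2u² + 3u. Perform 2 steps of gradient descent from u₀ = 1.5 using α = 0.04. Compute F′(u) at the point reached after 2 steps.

F′(u) = 6u² + 4u + 3
u₁ = 1.5 − 0.04·22.5 = 0.6
u₂ = 0.6 − 0.04·7.56 = 0.2976
F′(u) at (0.2976) = 4.72179456

4.72179456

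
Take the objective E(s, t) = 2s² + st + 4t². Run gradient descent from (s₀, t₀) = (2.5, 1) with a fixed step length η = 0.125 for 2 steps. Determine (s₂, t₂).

(0.6015625, -0.140625)

∇E = (4s + t, s + 8t)
Step 1: at (2.5, 1), ∇E = (11, 10.5) → (2.5, 1) − 0.125·(11, 10.5) = (1.125, -0.3125)
Step 2: at (1.125, -0.3125), ∇E = (4.1875, -1.375) → (1.125, -0.3125) − 0.125·(4.1875, -1.375) = (0.6015625, -0.140625)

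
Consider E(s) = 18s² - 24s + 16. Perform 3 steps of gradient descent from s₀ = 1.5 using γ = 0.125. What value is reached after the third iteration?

-35.0625

E′(s) = 36s - 24
Step 1: E′(1.5) = 30; s₁ = 1.5 − 0.125·30 = -2.25
Step 2: E′(-2.25) = -105; s₂ = -2.25 − 0.125·(-105) = 10.875
Step 3: E′(10.875) = 367.5; s₃ = 10.875 − 0.125·367.5 = -35.0625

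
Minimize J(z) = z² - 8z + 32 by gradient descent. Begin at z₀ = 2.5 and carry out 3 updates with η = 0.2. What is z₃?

3.676

J′(z) = 2z - 8
Step 1: J′(2.5) = -3; z₁ = 2.5 − 0.2·(-3) = 3.1
Step 2: J′(3.1) = -1.8; z₂ = 3.1 − 0.2·(-1.8) = 3.46
Step 3: J′(3.46) = -1.08; z₃ = 3.46 − 0.2·(-1.08) = 3.676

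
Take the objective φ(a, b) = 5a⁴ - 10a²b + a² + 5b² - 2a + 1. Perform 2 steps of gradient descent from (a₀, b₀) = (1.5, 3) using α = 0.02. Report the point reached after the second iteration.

(1.2173772, 3.02498)

∇φ = (20a³ - 20ab + 2a - 2, -10a² + 10b)
Step 1: at (1.5, 3), ∇φ = (-21.5, 7.5) → (1.5, 3) − 0.02·(-21.5, 7.5) = (1.93, 2.85)
Step 2: at (1.93, 2.85), ∇φ = (35.63114, -8.749) → (1.93, 2.85) − 0.02·(35.63114, -8.749) = (1.2173772, 3.02498)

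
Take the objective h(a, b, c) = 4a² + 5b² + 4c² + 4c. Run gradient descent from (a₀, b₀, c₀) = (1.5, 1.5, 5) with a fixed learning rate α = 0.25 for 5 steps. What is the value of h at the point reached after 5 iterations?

777.731689453125

∇h = (8a, 10b, 8c + 4)
(a₁, b₁, c₁) = (1.5, 1.5, 5) − 0.25·(12, 15, 44) = (-1.5, -2.25, -6)
(a₂, b₂, c₂) = (-1.5, -2.25, -6) − 0.25·(-12, -22.5, -44) = (1.5, 3.375, 5)
(a₃, b₃, c₃) = (1.5, 3.375, 5) − 0.25·(12, 33.75, 44) = (-1.5, -5.0625, -6)
(a₄, b₄, c₄) = (-1.5, -5.0625, -6) − 0.25·(-12, -50.625, -44) = (1.5, 7.59375, 5)
(a₅, b₅, c₅) = (1.5, 7.59375, 5) − 0.25·(12, 75.9375, 44) = (-1.5, -11.390625, -6)
h(-1.5, -11.390625, -6) = 777.731689453125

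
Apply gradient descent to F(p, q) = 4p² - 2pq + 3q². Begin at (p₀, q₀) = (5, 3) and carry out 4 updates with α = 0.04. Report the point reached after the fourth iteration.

∇F = (8p - 2q, -2p + 6q)
(p₁, q₁) = (5, 3) − 0.04·(34, 8) = (3.64, 2.68)
(p₂, q₂) = (3.64, 2.68) − 0.04·(23.76, 8.8) = (2.6896, 2.328)
(p₃, q₃) = (2.6896, 2.328) − 0.04·(16.8608, 8.5888) = (2.015168, 1.984448)
(p₄, q₄) = (2.015168, 1.984448) − 0.04·(12.152448, 7.876352) = (1.52907008, 1.66939392)

(1.52907008, 1.66939392)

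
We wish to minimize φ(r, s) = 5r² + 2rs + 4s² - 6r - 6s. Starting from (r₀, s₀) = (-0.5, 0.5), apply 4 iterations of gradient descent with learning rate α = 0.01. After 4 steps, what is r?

∇φ = (10r + 2s - 6, 2r + 8s - 6)
Step 1: at (-0.5, 0.5), ∇φ = (-10, -3) → (-0.5, 0.5) − 0.01·(-10, -3) = (-0.4, 0.53)
Step 2: at (-0.4, 0.53), ∇φ = (-8.94, -2.56) → (-0.4, 0.53) − 0.01·(-8.94, -2.56) = (-0.3106, 0.5556)
Step 3: at (-0.3106, 0.5556), ∇φ = (-7.9948, -2.1764) → (-0.3106, 0.5556) − 0.01·(-7.9948, -2.1764) = (-0.230652, 0.577364)
Step 4: at (-0.230652, 0.577364), ∇φ = (-7.151792, -1.842392) → (-0.230652, 0.577364) − 0.01·(-7.151792, -1.842392) = (-0.15913408, 0.59578792)
r = -0.15913408

-0.15913408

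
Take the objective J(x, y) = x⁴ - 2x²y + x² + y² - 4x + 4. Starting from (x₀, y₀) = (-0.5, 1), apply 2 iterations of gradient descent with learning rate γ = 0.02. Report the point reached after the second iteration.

∇J = (4x³ - 4xy + 2x - 4, -2x² + 2y)
Step 1: at (-0.5, 1), ∇J = (-3.5, 1.5) → (-0.5, 1) − 0.02·(-3.5, 1.5) = (-0.43, 0.97)
Step 2: at (-0.43, 0.97), ∇J = (-3.509628, 1.5702) → (-0.43, 0.97) − 0.02·(-3.509628, 1.5702) = (-0.35980744, 0.938596)

(-0.35980744, 0.938596)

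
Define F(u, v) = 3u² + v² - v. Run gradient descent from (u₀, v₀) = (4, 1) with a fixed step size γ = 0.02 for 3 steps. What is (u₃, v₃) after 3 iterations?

(2.725888, 0.942368)

∇F = (6u, 2v - 1)
(u₁, v₁) = (4, 1) − 0.02·(24, 1) = (3.52, 0.98)
(u₂, v₂) = (3.52, 0.98) − 0.02·(21.12, 0.96) = (3.0976, 0.9608)
(u₃, v₃) = (3.0976, 0.9608) − 0.02·(18.5856, 0.9216) = (2.725888, 0.942368)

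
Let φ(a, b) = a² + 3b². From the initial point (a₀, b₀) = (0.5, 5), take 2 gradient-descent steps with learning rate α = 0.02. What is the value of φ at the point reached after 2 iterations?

45.18948864

∇φ = (2a, 6b)
Step 1: at (0.5, 5), ∇φ = (1, 30) → (0.5, 5) − 0.02·(1, 30) = (0.48, 4.4)
Step 2: at (0.48, 4.4), ∇φ = (0.96, 26.4) → (0.48, 4.4) − 0.02·(0.96, 26.4) = (0.4608, 3.872)
φ(0.4608, 3.872) = 45.18948864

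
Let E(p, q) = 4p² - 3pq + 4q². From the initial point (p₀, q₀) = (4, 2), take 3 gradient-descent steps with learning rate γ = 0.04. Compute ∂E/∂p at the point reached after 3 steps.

∇E = (8p - 3q, -3p + 8q)
(p₁, q₁) = (4, 2) − 0.04·(26, 4) = (2.96, 1.84)
(p₂, q₂) = (2.96, 1.84) − 0.04·(18.16, 5.84) = (2.2336, 1.6064)
(p₃, q₃) = (2.2336, 1.6064) − 0.04·(13.0496, 6.1504) = (1.711616, 1.360384)
∂E/∂p at (1.711616, 1.360384) = 9.611776

9.611776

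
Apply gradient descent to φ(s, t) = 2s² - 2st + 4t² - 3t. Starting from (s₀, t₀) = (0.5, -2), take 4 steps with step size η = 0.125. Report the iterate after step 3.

∇φ = (4s - 2t, -2s + 8t - 3)
(s₁, t₁) = (0.5, -2) − 0.125·(6, -20) = (-0.25, 0.5)
(s₂, t₂) = (-0.25, 0.5) − 0.125·(-2, 1.5) = (0, 0.3125)
(s₃, t₃) = (0, 0.3125) − 0.125·(-0.625, -0.5) = (0.078125, 0.375)

(0.078125, 0.375)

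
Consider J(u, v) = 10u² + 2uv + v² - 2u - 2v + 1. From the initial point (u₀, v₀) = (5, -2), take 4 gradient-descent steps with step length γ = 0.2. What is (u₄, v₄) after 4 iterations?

∇J = (20u + 2v - 2, 2u + 2v - 2)
Step 1: at (5, -2), ∇J = (94, 4) → (5, -2) − 0.2·(94, 4) = (-13.8, -2.8)
Step 2: at (-13.8, -2.8), ∇J = (-283.6, -35.2) → (-13.8, -2.8) − 0.2·(-283.6, -35.2) = (42.92, 4.24)
Step 3: at (42.92, 4.24), ∇J = (864.88, 92.32) → (42.92, 4.24) − 0.2·(864.88, 92.32) = (-130.056, -14.224)
Step 4: at (-130.056, -14.224), ∇J = (-2631.568, -290.56) → (-130.056, -14.224) − 0.2·(-2631.568, -290.56) = (396.2576, 43.888)

(396.2576, 43.888)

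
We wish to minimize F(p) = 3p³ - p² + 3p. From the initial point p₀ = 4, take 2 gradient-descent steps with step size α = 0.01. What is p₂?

F′(p) = 9p² - 2p + 3
Step 1: F′(4) = 139; p₁ = 4 − 0.01·139 = 2.61
Step 2: F′(2.61) = 59.0889; p₂ = 2.61 − 0.01·59.0889 = 2.019111

2.019111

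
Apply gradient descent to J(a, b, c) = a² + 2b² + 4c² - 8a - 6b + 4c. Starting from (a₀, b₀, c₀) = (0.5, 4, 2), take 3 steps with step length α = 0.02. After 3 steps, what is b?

∇J = (2a - 8, 4b - 6, 8c + 4)
Step 1: at (0.5, 4, 2), ∇J = (-7, 10, 20) → (0.5, 4, 2) − 0.02·(-7, 10, 20) = (0.64, 3.8, 1.6)
Step 2: at (0.64, 3.8, 1.6), ∇J = (-6.72, 9.2, 16.8) → (0.64, 3.8, 1.6) − 0.02·(-6.72, 9.2, 16.8) = (0.7744, 3.616, 1.264)
Step 3: at (0.7744, 3.616, 1.264), ∇J = (-6.4512, 8.464, 14.112) → (0.7744, 3.616, 1.264) − 0.02·(-6.4512, 8.464, 14.112) = (0.903424, 3.44672, 0.98176)
b = 3.44672

3.44672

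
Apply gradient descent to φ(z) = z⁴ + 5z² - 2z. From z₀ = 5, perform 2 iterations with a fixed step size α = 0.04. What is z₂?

φ′(z) = 4z³ + 10z - 2
z₁ = 5 − 0.04·548 = -16.92
z₂ = -16.92 − 0.04·(-19547.063552) = 764.96254208

764.96254208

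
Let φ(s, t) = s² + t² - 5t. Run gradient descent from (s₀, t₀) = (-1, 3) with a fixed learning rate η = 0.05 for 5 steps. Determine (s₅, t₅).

∇φ = (2s, 2t - 5)
(s₁, t₁) = (-1, 3) − 0.05·(-2, 1) = (-0.9, 2.95)
(s₂, t₂) = (-0.9, 2.95) − 0.05·(-1.8, 0.9) = (-0.81, 2.905)
(s₃, t₃) = (-0.81, 2.905) − 0.05·(-1.62, 0.81) = (-0.729, 2.8645)
(s₄, t₄) = (-0.729, 2.8645) − 0.05·(-1.458, 0.729) = (-0.6561, 2.82805)
(s₅, t₅) = (-0.6561, 2.82805) − 0.05·(-1.3122, 0.6561) = (-0.59049, 2.795245)

(-0.59049, 2.795245)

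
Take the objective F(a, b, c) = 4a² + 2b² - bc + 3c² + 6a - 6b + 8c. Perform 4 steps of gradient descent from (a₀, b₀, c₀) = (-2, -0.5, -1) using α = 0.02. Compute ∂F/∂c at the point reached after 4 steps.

∇F = (8a + 6, 4b - c - 6, -b + 6c + 8)
Step 1: at (-2, -0.5, -1), ∇F = (-10, -7, 2.5) → (-2, -0.5, -1) − 0.02·(-10, -7, 2.5) = (-1.8, -0.36, -1.05)
Step 2: at (-1.8, -0.36, -1.05), ∇F = (-8.4, -6.39, 2.06) → (-1.8, -0.36, -1.05) − 0.02·(-8.4, -6.39, 2.06) = (-1.632, -0.2322, -1.0912)
Step 3: at (-1.632, -0.2322, -1.0912), ∇F = (-7.056, -5.8376, 1.685) → (-1.632, -0.2322, -1.0912) − 0.02·(-7.056, -5.8376, 1.685) = (-1.49088, -0.115448, -1.1249)
Step 4: at (-1.49088, -0.115448, -1.1249), ∇F = (-5.92704, -5.336892, 1.366048) → (-1.49088, -0.115448, -1.1249) − 0.02·(-5.92704, -5.336892, 1.366048) = (-1.3723392, -0.00871016, -1.15222096)
∂F/∂c at (-1.3723392, -0.00871016, -1.15222096) = 1.0953844

1.0953844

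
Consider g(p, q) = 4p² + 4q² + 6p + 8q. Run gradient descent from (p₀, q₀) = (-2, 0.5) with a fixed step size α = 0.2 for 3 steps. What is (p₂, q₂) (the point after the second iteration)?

(-1.2, -0.46)

∇g = (8p + 6, 8q + 8)
(p₁, q₁) = (-2, 0.5) − 0.2·(-10, 12) = (0, -1.9)
(p₂, q₂) = (0, -1.9) − 0.2·(6, -7.2) = (-1.2, -0.46)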